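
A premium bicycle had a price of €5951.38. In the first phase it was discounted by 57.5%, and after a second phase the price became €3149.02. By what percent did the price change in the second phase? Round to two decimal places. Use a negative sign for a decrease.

After the first phase: €5951.38 × 0.425 = €2529.3365.
Second-phase multiplier: €3149.02 ÷ €2529.3365 ≈ 1.244998.
That is a change of 24.50%.

24.50%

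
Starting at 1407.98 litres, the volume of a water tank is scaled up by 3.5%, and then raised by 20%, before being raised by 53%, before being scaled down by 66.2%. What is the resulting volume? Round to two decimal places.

904.33 litres

3.5% increase: 1407.98 × 1.035 = 1457.2593.
20% increase: 1457.2593 × 1.2 = 1748.71116.
After the 53% increase: 1748.71116 × 1.53 = 2675.5280748.
Apply the 66.2% decrease: 2675.5280748 × 0.338 = 904.3284892824 ≈ 904.33.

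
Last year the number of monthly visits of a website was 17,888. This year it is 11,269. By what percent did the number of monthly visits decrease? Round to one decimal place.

Change: 11,269 − 17,888 = -6,619.
Relative to the original: -6,619 ÷ 17,888 ≈ -37.0%.
So the number of monthly visits decreased by 37.0%.

37.0%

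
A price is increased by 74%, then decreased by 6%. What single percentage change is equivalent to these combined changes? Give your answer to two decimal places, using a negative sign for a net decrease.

A 74% increase multiplies by 1.74.
Then a 6% decrease: 1.74 × 0.94 = 1.6356.
Overall factor 1.6356, i.e. 63.56%.

63.56%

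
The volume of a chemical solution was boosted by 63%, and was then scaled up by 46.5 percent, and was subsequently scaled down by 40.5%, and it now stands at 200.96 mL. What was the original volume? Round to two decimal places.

141.44 mL

Undoing the 40.5% decrease: 200.96 ÷ 0.595 ≈ 337.747899.
Undoing the 46.5% increase: 337.747899 ÷ 1.465 ≈ 230.544641.
Undoing the 63% increase: 230.544641 ÷ 1.63 ≈ 141.44 mL.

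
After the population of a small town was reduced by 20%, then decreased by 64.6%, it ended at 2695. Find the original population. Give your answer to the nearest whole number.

Undoing the 64.6% decrease: 2695 ÷ 0.354 ≈ 7612.99435.
Undoing the 20% decrease: 7612.99435 ÷ 0.8 ≈ 9516.

9516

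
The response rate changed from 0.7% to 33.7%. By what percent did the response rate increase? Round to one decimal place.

4714.3%

The change is 33.7 − 0.7 = 33.0 percentage points.
Relative to the original 0.7%, that is 33.0 ÷ 0.7 ≈ 4714.3%.
So the response rate rose by 4714.3%.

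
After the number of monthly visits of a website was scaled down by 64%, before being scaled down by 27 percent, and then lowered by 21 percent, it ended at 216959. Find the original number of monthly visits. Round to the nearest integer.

1045021

Undoing the 21% decrease: 216959 ÷ 0.79 ≈ 274631.64557.
Undoing the 27% decrease: 274631.64557 ÷ 0.73 ≈ 376207.733658.
Undoing the 64% decrease: 376207.733658 ÷ 0.36 ≈ 1045021.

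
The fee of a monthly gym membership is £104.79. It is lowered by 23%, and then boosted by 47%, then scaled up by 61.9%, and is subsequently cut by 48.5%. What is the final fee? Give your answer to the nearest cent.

23% decrease: £104.79 × 0.77 = £80.6883.
Apply the 47% increase: £80.6883 × 1.47 = £118.611801.
Apply the 61.9% increase: £118.611801 × 1.619 = £192.032505819.
48.5% decrease: £192.032505819 × 0.515 = £98.896740496785 ≈ £98.90.

£98.90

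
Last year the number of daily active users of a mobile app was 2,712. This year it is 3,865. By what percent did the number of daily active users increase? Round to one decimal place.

Change: 3,865 − 2,712 = 1,153.
Relative to the original: 1,153 ÷ 2,712 ≈ 42.5%.
So the number of daily active users increased by 42.5%.

42.5%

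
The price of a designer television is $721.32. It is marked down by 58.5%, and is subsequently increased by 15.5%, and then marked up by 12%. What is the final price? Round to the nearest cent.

$387.24

Each change multiplies by a factor: 0.415 × 1.155 × 1.12 = 0.536844.
$721.32 × 0.536844 = $387.23631408 ≈ $387.24.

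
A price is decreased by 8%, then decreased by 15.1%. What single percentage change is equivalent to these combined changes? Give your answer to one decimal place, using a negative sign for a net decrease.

An 8% decrease multiplies by 0.92.
Then a 15.1% decrease: 0.92 × 0.849 = 0.78108.
Overall factor 0.78108, i.e. -21.9%.

-21.9%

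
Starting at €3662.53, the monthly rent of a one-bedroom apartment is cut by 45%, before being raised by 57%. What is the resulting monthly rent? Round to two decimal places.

€3162.59

Each change multiplies by a factor: 0.55 × 1.57 = 0.8635.
€3662.53 × 0.8635 = €3162.594655 ≈ €3162.59.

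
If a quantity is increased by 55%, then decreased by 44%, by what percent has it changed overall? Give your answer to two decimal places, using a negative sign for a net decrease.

-13.20%

The combined multiplier is 1.55 × 0.56 = 0.868.
That corresponds to a decrease of 13.20%.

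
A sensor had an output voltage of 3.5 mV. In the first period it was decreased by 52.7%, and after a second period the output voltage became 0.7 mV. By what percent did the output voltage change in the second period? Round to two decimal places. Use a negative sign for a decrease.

-57.72%

After the first period: 3.5 × 0.473 = 1.6555.
Second-period multiplier: 0.7 ÷ 1.6555 ≈ 0.422833.
That is a change of -57.72%.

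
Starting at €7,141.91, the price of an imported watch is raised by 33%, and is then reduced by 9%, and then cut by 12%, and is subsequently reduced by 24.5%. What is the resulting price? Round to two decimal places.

Apply the 33% increase: €7,141.91 × 1.33 = €9498.7403.
Apply the 9% decrease: €9498.7403 × 0.91 = €8643.853673.
12% decrease: €8643.853673 × 0.88 = €7606.59123224.
After the 24.5% decrease: €7606.59123224 × 0.755 = €5742.9763803412 ≈ €5,742.98.

€5,742.98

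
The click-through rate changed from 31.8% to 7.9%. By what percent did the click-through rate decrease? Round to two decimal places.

The change is 7.9 − 31.8 = -23.9 percentage points.
Relative to the original 31.8%, that is -23.9 ÷ 31.8 ≈ -75.16%.
So the click-through rate fell by 75.16%.

75.16%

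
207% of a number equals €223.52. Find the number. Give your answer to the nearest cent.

€223.52 ÷ 2.07 ≈ €107.98.

€107.98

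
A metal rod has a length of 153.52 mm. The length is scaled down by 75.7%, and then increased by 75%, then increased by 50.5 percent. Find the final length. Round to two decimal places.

75.7% decrease: 153.52 × 0.243 = 37.30536.
Apply the 75% increase: 37.30536 × 1.75 = 65.28438.
Apply the 50.5% increase: 65.28438 × 1.505 = 98.2529919 ≈ 98.25.

98.25 mm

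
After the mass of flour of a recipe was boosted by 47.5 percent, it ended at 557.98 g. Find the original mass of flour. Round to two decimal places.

378.29 g

The overall multiplier applied was 1.475.
So the original mass of flour was 557.98 ÷ 1.475 ≈ 378.29 g.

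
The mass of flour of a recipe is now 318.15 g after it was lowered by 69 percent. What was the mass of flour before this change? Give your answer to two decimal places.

The overall multiplier applied was 0.31.
So the original mass of flour was 318.15 ÷ 0.31 ≈ 1026.29 g.

1026.29 g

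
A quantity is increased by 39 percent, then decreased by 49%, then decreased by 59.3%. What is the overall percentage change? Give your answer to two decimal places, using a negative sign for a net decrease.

A 39% increase multiplies by 1.39.
Then a 49% decrease: 1.39 × 0.51 = 0.7089.
Then a 59.3% decrease: 0.7089 × 0.407 = 0.2885223.
Overall factor 0.2885223, i.e. -71.15%.

-71.15%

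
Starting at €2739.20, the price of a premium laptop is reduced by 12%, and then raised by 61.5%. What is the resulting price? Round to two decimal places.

Each change multiplies by a factor: 0.88 × 1.615 = 1.4212.
€2739.20 × 1.4212 = €3892.95104 ≈ €3892.95.

€3892.95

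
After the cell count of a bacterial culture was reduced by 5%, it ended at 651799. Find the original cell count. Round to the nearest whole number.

The overall multiplier applied was 0.95.
So the original cell count was 651799 ÷ 0.95 ≈ 686104.

686104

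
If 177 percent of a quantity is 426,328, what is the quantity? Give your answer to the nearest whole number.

240,863

426,328 ÷ 1.77 ≈ 240,863.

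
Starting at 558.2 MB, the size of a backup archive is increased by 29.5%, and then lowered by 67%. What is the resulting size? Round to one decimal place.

Apply the 29.5% increase: 558.2 × 1.295 = 722.869.
67% decrease: 722.869 × 0.33 = 238.54677 ≈ 238.5.

238.5 MB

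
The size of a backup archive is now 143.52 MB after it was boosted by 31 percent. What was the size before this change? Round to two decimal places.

The overall multiplier applied was 1.31.
So the original size was 143.52 ÷ 1.31 ≈ 109.56 MB.

109.56 MB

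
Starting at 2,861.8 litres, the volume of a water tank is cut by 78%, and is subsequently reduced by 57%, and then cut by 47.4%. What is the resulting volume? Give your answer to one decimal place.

142.4 litres

78% decrease: 2,861.8 × 0.22 = 629.596.
After the 57% decrease: 629.596 × 0.43 = 270.72628.
After the 47.4% decrease: 270.72628 × 0.526 = 142.40202328 ≈ 142.4.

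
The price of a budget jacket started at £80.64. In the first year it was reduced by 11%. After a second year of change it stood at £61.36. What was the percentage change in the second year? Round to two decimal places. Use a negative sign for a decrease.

-14.50%

After the first year: £80.64 × 0.89 = £71.7696.
Second-year multiplier: £61.36 ÷ £71.7696 ≈ 0.854958.
That is a change of -14.50%.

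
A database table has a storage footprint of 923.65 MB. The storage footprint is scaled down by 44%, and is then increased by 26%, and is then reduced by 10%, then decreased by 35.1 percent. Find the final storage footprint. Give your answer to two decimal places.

380.67 MB

Each change multiplies by a factor: 0.56 × 1.26 × 0.9 × 0.649 = 0.41214096.
923.65 × 0.41214096 = 380.673997704 ≈ 380.67.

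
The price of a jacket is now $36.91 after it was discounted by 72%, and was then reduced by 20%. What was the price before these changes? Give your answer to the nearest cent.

$164.78

Undoing the 20% decrease: $36.91 ÷ 0.8 = $46.1375.
Undoing the 72% decrease: $46.1375 ÷ 0.28 ≈ $164.78.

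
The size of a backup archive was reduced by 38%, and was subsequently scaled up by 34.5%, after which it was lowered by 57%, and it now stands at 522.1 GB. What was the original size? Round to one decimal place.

1,456.0 GB

The overall multiplier applied was 0.62 × 1.345 × 0.43 = 0.358577.
So the original size was 522.1 ÷ 0.358577 ≈ 1,456.0 GB.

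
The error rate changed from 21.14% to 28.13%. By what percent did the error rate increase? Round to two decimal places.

33.07%

The change is 28.13 − 21.14 = 6.99 percentage points.
Relative to the original 21.14%, that is 6.99 ÷ 21.14 ≈ 33.07%.
So the error rate rose by 33.07%.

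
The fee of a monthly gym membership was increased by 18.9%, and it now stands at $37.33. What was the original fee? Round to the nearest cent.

The overall multiplier applied was 1.189.
So the original fee was $37.33 ÷ 1.189 ≈ $31.40.

$31.40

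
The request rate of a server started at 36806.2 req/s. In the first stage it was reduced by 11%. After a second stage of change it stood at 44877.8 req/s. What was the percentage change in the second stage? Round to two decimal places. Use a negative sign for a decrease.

After the first stage: 36806.2 × 0.89 = 32757.518.
Second-stage multiplier: 44877.8 ÷ 32757.518 ≈ 1.37.
That is a change of 37.00%.

37.00%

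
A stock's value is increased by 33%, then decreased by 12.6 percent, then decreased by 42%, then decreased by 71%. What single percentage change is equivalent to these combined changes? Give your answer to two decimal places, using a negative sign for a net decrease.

-80.45%

The combined multiplier is 1.33 × 0.874 × 0.58 × 0.29 = 0.195519044.
That corresponds to a decrease of 80.45%.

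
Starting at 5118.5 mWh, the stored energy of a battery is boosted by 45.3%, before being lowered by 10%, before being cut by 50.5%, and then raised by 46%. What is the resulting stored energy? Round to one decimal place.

4837.4 mWh

Apply the 45.3% increase: 5118.5 × 1.453 = 7437.1805.
Apply the 10% decrease: 7437.1805 × 0.9 = 6693.46245.
After the 50.5% decrease: 6693.46245 × 0.495 = 3313.26391275.
Apply the 46% increase: 3313.26391275 × 1.46 = 4837.365312615 ≈ 4837.4.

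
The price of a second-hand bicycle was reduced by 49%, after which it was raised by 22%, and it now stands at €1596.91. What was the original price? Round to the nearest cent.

€2566.55

Undoing the 22% increase: €1596.91 ÷ 1.22 ≈ €1308.942623.
Undoing the 49% decrease: €1308.942623 ÷ 0.51 ≈ €2566.55.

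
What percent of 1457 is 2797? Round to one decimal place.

2797 ÷ 1457 ≈ 192.0%.

192.0%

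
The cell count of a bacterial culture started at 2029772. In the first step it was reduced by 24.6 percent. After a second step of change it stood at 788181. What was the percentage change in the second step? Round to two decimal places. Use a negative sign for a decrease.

After the first step: 2029772 × 0.754 = 1530448.088.
Second-step multiplier: 788181 ÷ 1530448.088 ≈ 0.515.
That is a change of -48.50%.

-48.50%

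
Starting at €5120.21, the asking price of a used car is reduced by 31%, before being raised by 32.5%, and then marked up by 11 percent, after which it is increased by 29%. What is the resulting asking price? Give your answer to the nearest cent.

After the 31% decrease: €5120.21 × 0.69 = €3532.9449.
Apply the 32.5% increase: €3532.9449 × 1.325 = €4681.1519925.
After the 11% increase: €4681.1519925 × 1.11 = €5196.078711675.
Apply the 29% increase: €5196.078711675 × 1.29 = €6702.94153806075 ≈ €6702.94.

€6702.94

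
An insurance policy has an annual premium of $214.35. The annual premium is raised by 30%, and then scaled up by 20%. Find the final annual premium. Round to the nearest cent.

$334.39

Each change multiplies by a factor: 1.3 × 1.2 = 1.56.
$214.35 × 1.56 = $334.386 ≈ $334.39.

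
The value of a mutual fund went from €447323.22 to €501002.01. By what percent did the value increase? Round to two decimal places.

12.00%

Change: €501002.01 − €447323.22 = €53678.79.
Relative to the original: €53678.79 ÷ €447323.22 ≈ 12.00%.
So the value increased by 12.00%.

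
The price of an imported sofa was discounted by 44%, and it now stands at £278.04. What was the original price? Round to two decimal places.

The overall multiplier applied was 0.56.
So the original price was £278.04 ÷ 0.56 = £496.50.

£496.50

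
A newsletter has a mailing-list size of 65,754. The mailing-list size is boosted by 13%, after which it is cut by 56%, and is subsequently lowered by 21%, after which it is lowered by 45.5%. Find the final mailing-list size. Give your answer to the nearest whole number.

Each change multiplies by a factor: 1.13 × 0.44 × 0.79 × 0.545 = 0.21406946.
65,754 × 0.21406946 = 14075.92327284 ≈ 14,076.

14,076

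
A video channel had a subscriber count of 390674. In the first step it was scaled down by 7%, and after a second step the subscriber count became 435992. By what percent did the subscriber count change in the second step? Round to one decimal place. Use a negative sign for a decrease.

After the first step: 390674 × 0.93 = 363326.82.
Second-step multiplier: 435992 ÷ 363326.82 ≈ 1.2.
That is a change of 20.0%.

20.0%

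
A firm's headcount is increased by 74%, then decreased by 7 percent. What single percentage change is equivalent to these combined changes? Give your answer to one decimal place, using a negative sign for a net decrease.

A 74% increase multiplies by 1.74.
Then a 7% decrease: 1.74 × 0.93 = 1.6182.
Overall factor 1.6182, i.e. 61.8%.

61.8%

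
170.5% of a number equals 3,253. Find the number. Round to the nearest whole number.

1,908

3,253 ÷ 1.705 ≈ 1,908.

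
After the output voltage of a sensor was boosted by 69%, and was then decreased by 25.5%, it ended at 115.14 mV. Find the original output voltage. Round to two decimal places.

91.45 mV

The overall multiplier applied was 1.69 × 0.745 = 1.25905.
So the original output voltage was 115.14 ÷ 1.25905 ≈ 91.45 mV.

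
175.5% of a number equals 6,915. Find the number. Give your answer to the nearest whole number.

3,940

6,915 ÷ 1.755 ≈ 3,940.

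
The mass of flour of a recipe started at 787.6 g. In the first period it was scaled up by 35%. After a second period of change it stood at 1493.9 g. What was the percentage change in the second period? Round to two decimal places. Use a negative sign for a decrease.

40.50%

After the first period: 787.6 × 1.35 = 1063.26.
Second-period multiplier: 1493.9 ÷ 1063.26 ≈ 1.405019.
That is a change of 40.50%.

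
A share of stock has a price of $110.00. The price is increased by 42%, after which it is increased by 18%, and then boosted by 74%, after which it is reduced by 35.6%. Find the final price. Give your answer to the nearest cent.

$206.54

Each change multiplies by a factor: 1.42 × 1.18 × 1.74 × 0.644 = 1.877610336.
$110.00 × 1.877610336 = $206.53713696 ≈ $206.54.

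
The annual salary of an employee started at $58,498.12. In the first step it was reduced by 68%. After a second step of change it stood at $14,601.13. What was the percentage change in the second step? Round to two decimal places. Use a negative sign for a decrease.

-22.00%

After the first step: $58,498.12 × 0.32 = $18719.3984.
Second-step multiplier: $14,601.13 ÷ $18719.3984 ≈ 0.78.
That is a change of -22.00%.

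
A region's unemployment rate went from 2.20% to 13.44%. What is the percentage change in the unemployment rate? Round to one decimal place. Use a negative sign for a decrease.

The change is 13.44 − 2.20 = 11.24 percentage points.
Relative to the original 2.20%, that is 11.24 ÷ 2.20 ≈ 510.9%.

510.9%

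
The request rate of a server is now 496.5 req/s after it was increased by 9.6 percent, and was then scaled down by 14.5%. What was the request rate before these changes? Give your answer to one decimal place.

Undoing the 14.5% decrease: 496.5 ÷ 0.855 ≈ 580.701754.
Undoing the 9.6% increase: 580.701754 ÷ 1.096 ≈ 529.8 req/s.

529.8 req/s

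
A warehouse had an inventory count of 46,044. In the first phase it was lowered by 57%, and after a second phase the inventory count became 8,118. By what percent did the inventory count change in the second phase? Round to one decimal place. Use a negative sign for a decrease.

-59.0%

After the first phase: 46,044 × 0.43 = 19798.92.
Second-phase multiplier: 8,118 ÷ 19798.92 ≈ 0.41002.
That is a change of -59.0%.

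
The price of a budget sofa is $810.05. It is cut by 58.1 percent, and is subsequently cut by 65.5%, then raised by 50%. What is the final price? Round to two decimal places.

$175.65

Apply the 58.1% decrease: $810.05 × 0.419 = $339.41095.
Apply the 65.5% decrease: $339.41095 × 0.345 = $117.09677775.
After the 50% increase: $117.09677775 × 1.5 = $175.645166625 ≈ $175.65.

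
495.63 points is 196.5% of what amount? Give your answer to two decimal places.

495.63 points ÷ 1.965 ≈ 252.23 points.

252.23 points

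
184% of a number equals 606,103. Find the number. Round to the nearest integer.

329,404

606,103 ÷ 1.84 ≈ 329,404.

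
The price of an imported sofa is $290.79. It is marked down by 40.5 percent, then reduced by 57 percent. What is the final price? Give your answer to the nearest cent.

After the 40.5% decrease: $290.79 × 0.595 = $173.02005.
Apply the 57% decrease: $173.02005 × 0.43 = $74.3986215 ≈ $74.40.

$74.40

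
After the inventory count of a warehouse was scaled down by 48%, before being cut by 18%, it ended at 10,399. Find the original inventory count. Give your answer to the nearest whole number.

24,388

The overall multiplier applied was 0.52 × 0.82 = 0.4264.
So the original inventory count was 10,399 ÷ 0.4264 ≈ 24,388.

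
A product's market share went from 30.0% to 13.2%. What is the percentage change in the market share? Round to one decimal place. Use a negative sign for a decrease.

-56.0%

The change is 13.2 − 30.0 = -16.8 percentage points.
Relative to the original 30.0%, that is -16.8 ÷ 30.0 = -56.0%.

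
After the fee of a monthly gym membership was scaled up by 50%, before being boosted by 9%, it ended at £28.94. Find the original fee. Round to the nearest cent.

Undoing the 9% increase: £28.94 ÷ 1.09 ≈ £26.550459.
Undoing the 50% increase: £26.550459 ÷ 1.5 ≈ £17.70.

£17.70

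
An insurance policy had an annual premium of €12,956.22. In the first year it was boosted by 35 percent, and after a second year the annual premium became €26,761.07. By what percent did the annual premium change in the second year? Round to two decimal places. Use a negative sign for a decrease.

After the first year: €12,956.22 × 1.35 = €17490.897.
Second-year multiplier: €26,761.07 ÷ €17490.897 ≈ 1.53.
That is a change of 53.00%.

53.00%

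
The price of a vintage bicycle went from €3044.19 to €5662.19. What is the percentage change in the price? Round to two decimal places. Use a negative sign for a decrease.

Change: €5662.19 − €3044.19 = €2618.00.
Relative to the original: €2618.00 ÷ €3044.19 ≈ 86.00%.

86.00%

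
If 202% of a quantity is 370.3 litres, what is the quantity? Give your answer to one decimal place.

183.3 litres

370.3 litres ÷ 2.02 ≈ 183.3 litres.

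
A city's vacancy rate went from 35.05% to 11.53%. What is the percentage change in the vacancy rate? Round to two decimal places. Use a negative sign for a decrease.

-67.10%

The change is 11.53 − 35.05 = -23.52 percentage points.
Relative to the original 35.05%, that is -23.52 ÷ 35.05 ≈ -67.10%.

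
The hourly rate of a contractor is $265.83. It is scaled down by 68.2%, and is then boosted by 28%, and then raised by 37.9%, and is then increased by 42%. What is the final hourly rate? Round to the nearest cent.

$211.88

Each change multiplies by a factor: 0.318 × 1.28 × 1.379 × 1.42 = 0.7970575872.
$265.83 × 0.7970575872 = $211.881818405376 ≈ $211.88.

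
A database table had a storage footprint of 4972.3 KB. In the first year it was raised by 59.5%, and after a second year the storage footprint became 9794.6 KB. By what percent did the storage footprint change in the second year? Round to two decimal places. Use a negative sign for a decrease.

23.50%

After the first year: 4972.3 × 1.595 = 7930.8185.
Second-year multiplier: 9794.6 ÷ 7930.8185 ≈ 1.235005.
That is a change of 23.50%.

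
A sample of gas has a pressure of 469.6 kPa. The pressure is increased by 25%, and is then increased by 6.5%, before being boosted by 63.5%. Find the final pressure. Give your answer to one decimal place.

Apply the 25% increase: 469.6 × 1.25 = 587.
Apply the 6.5% increase: 587 × 1.065 = 625.155.
Apply the 63.5% increase: 625.155 × 1.635 = 1022.128425 ≈ 1022.1.

1022.1 kPa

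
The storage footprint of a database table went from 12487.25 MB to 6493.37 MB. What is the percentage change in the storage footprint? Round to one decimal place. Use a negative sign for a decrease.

Change: 6493.37 − 12487.25 = -5993.88.
Relative to the original: -5993.88 ÷ 12487.25 = -48.0%.

-48.0%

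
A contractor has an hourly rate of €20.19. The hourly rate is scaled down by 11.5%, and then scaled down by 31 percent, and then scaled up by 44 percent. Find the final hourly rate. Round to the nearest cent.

Each change multiplies by a factor: 0.885 × 0.69 × 1.44 = 0.879336.
€20.19 × 0.879336 = €17.75379384 ≈ €17.75.

€17.75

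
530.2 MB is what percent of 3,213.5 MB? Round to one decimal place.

530.2 MB ÷ 3,213.5 MB ≈ 16.5%.

16.5%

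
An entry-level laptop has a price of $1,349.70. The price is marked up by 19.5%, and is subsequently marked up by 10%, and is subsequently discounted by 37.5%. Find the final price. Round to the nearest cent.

$1,108.86

Apply the 19.5% increase: $1,349.70 × 1.195 = $1612.8915.
After the 10% increase: $1612.8915 × 1.1 = $1774.18065.
Apply the 37.5% decrease: $1774.18065 × 0.625 = $1108.86290625 ≈ $1,108.86.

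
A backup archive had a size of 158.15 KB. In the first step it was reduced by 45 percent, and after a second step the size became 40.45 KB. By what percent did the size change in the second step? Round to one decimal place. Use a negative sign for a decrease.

After the first step: 158.15 × 0.55 = 86.9825.
Second-step multiplier: 40.45 ÷ 86.9825 ≈ 0.46504.
That is a change of -53.5%.

-53.5%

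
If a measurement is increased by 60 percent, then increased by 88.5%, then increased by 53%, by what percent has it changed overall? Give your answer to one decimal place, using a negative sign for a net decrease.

A 60% increase multiplies by 1.6.
Then an 88.5% increase: 1.6 × 1.885 = 3.016.
Then a 53% increase: 3.016 × 1.53 = 4.61448.
Overall factor 4.61448, i.e. 361.4%.

361.4%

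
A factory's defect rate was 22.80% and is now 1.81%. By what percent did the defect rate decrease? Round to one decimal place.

92.1%

The change is 1.81 − 22.80 = -20.99 percentage points.
Relative to the original 22.80%, that is -20.99 ÷ 22.80 ≈ -92.1%.
So the defect rate fell by 92.1%.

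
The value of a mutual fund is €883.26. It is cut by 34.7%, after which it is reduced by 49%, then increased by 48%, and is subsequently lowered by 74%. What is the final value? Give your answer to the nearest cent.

Each change multiplies by a factor: 0.653 × 0.51 × 1.48 × 0.26 = 0.128149944.
€883.26 × 0.128149944 = €113.18971953744 ≈ €113.19.

€113.19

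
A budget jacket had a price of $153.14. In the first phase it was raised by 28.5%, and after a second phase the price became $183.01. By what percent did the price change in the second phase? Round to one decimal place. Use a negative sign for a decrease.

After the first phase: $153.14 × 1.285 = $196.7849.
Second-phase multiplier: $183.01 ÷ $196.7849 ≈ 0.93.
That is a change of -7.0%.

-7.0%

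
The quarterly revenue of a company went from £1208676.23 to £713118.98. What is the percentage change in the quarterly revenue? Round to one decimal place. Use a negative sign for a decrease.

-41.0%

Change: £713118.98 − £1208676.23 = -£495557.25.
Relative to the original: -£495557.25 ÷ £1208676.23 ≈ -41.0%.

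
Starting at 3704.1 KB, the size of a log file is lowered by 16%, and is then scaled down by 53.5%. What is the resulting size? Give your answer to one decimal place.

Each change multiplies by a factor: 0.84 × 0.465 = 0.3906.
3704.1 × 0.3906 = 1446.82146 ≈ 1446.8.

1446.8 KB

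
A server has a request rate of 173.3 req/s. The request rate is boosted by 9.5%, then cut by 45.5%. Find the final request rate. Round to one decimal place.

Each change multiplies by a factor: 1.095 × 0.545 = 0.596775.
173.3 × 0.596775 = 103.4211075 ≈ 103.4.

103.4 req/s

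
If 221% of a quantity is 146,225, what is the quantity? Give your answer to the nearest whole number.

66,165

146,225 ÷ 2.21 ≈ 66,165.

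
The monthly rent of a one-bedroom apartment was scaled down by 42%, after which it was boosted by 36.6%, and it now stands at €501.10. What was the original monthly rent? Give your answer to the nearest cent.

€632.48

The overall multiplier applied was 0.58 × 1.366 = 0.79228.
So the original monthly rent was €501.10 ÷ 0.79228 ≈ €632.48.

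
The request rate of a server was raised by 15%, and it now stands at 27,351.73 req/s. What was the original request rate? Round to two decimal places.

23,784.11 req/s

The overall multiplier applied was 1.15.
So the original request rate was 27,351.73 ÷ 1.15 ≈ 23,784.11 req/s.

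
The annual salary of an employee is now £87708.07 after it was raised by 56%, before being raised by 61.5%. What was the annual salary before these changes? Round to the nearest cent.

The overall multiplier applied was 1.56 × 1.615 = 2.5194.
So the original annual salary was £87708.07 ÷ 2.5194 ≈ £34813.08.

£34813.08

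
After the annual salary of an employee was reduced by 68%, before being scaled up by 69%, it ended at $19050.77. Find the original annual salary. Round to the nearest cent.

Undoing the 69% increase: $19050.77 ÷ 1.69 ≈ $11272.64497.
Undoing the 68% decrease: $11272.64497 ÷ 0.32 ≈ $35227.02.

$35227.02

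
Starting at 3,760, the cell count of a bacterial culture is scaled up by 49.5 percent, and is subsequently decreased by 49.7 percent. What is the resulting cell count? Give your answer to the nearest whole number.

Each change multiplies by a factor: 1.495 × 0.503 = 0.751985.
3,760 × 0.751985 = 2827.4636 ≈ 2,827.

2,827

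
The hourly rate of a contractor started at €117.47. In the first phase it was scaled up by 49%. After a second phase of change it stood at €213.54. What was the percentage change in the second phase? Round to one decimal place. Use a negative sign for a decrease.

After the first phase: €117.47 × 1.49 = €175.0303.
Second-phase multiplier: €213.54 ÷ €175.0303 ≈ 1.22002.
That is a change of 22.0%.

22.0%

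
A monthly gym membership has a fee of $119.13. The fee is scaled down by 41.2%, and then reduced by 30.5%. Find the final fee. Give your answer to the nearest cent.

Each change multiplies by a factor: 0.588 × 0.695 = 0.40866.
$119.13 × 0.40866 = $48.6836658 ≈ $48.68.

$48.68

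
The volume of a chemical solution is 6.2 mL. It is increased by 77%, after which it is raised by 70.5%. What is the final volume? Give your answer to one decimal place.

18.7 mL

Each change multiplies by a factor: 1.77 × 1.705 = 3.01785.
6.2 × 3.01785 = 18.71067 ≈ 18.7.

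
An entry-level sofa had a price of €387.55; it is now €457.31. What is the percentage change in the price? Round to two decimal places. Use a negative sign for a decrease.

18.00%

Change: €457.31 − €387.55 = €69.76.
Relative to the original: €69.76 ÷ €387.55 ≈ 18.00%.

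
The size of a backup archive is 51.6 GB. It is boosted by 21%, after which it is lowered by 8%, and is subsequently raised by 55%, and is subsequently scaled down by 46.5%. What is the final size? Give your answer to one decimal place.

21% increase: 51.6 × 1.21 = 62.436.
Apply the 8% decrease: 62.436 × 0.92 = 57.44112.
After the 55% increase: 57.44112 × 1.55 = 89.033736.
Apply the 46.5% decrease: 89.033736 × 0.535 = 47.63304876 ≈ 47.6.

47.6 GB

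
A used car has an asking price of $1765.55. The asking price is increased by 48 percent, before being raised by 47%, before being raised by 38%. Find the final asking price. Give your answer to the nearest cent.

After the 48% increase: $1765.55 × 1.48 = $2613.014.
After the 47% increase: $2613.014 × 1.47 = $3841.13058.
38% increase: $3841.13058 × 1.38 = $5300.7602004 ≈ $5300.76.

$5300.76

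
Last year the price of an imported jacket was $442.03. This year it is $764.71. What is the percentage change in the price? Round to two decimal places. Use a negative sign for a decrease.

Change: $764.71 − $442.03 = $322.68.
Relative to the original: $322.68 ÷ $442.03 ≈ 73.00%.

73.00%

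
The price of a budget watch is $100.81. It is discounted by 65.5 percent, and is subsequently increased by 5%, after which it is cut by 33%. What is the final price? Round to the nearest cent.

$24.47

Each change multiplies by a factor: 0.345 × 1.05 × 0.67 = 0.2427075.
$100.81 × 0.2427075 = $24.467343075 ≈ $24.47.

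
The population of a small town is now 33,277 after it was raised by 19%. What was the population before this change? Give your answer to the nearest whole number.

The overall multiplier applied was 1.19.
So the original population was 33,277 ÷ 1.19 ≈ 27,964.

27,964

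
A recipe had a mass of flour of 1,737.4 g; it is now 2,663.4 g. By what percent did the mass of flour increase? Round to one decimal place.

53.3%

Change: 2,663.4 − 1,737.4 = 926.0.
Relative to the original: 926.0 ÷ 1,737.4 ≈ 53.3%.
So the mass of flour increased by 53.3%.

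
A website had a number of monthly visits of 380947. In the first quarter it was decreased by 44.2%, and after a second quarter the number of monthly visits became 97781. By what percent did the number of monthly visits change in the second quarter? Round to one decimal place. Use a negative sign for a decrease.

After the first quarter: 380947 × 0.558 = 212568.426.
Second-quarter multiplier: 97781 ÷ 212568.426 ≈ 0.46.
That is a change of -54.0%.

-54.0%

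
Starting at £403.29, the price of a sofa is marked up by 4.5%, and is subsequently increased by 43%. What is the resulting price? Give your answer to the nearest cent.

£602.66

Apply the 4.5% increase: £403.29 × 1.045 = £421.43805.
After the 43% increase: £421.43805 × 1.43 = £602.6564115 ≈ £602.66.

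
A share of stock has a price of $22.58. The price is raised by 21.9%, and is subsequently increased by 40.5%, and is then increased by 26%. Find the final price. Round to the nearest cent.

After the 21.9% increase: $22.58 × 1.219 = $27.52502.
40.5% increase: $27.52502 × 1.405 = $38.6726531.
Apply the 26% increase: $38.6726531 × 1.26 = $48.727542906 ≈ $48.73.

$48.73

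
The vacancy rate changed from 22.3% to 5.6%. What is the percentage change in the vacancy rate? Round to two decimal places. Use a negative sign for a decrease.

The change is 5.6 − 22.3 = -16.7 percentage points.
Relative to the original 22.3%, that is -16.7 ÷ 22.3 ≈ -74.89%.

-74.89%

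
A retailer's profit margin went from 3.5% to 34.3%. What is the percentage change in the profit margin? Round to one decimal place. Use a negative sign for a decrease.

The change is 34.3 − 3.5 = 30.8 percentage points.
Relative to the original 3.5%, that is 30.8 ÷ 3.5 = 880.0%.

880.0%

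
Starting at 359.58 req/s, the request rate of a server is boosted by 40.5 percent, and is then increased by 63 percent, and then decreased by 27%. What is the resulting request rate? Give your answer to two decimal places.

Apply the 40.5% increase: 359.58 × 1.405 = 505.2099.
Apply the 63% increase: 505.2099 × 1.63 = 823.492137.
27% decrease: 823.492137 × 0.73 = 601.14926001 ≈ 601.15.

601.15 req/s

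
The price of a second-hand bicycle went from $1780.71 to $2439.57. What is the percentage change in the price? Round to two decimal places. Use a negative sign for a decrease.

Change: $2439.57 − $1780.71 = $658.86.
Relative to the original: $658.86 ÷ $1780.71 ≈ 37.00%.

37.00%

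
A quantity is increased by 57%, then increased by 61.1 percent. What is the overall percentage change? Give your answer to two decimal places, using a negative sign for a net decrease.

152.93%

The combined multiplier is 1.57 × 1.611 = 2.52927.
That corresponds to an increase of 152.93%.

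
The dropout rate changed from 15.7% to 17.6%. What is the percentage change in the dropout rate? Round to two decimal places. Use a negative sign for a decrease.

The change is 17.6 − 15.7 = 1.9 percentage points.
Relative to the original 15.7%, that is 1.9 ÷ 15.7 ≈ 12.10%.

12.10%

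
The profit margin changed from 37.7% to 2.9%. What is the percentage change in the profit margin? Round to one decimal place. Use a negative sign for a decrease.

-92.3%

The change is 2.9 − 37.7 = -34.8 percentage points.
Relative to the original 37.7%, that is -34.8 ÷ 37.7 ≈ -92.3%.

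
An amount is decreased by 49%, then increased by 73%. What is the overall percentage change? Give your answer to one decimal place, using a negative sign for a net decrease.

A 49% decrease multiplies by 0.51.
Then a 73% increase: 0.51 × 1.73 = 0.8823.
Overall factor 0.8823, i.e. -11.8%.

-11.8%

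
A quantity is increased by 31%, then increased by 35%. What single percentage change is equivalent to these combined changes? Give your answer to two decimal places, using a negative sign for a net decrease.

The combined multiplier is 1.31 × 1.35 = 1.7685.
That corresponds to an increase of 76.85%.

76.85%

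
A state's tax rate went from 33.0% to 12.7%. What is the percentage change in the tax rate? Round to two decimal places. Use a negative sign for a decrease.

The change is 12.7 − 33.0 = -20.3 percentage points.
Relative to the original 33.0%, that is -20.3 ÷ 33.0 ≈ -61.52%.

-61.52%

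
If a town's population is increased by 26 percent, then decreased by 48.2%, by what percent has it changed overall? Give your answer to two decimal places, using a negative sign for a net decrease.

-34.73%

A 26% increase multiplies by 1.26.
Then a 48.2% decrease: 1.26 × 0.518 = 0.65268.
Overall factor 0.65268, i.e. -34.73%.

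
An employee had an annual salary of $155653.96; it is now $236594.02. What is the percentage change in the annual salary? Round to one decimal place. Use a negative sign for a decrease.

52.0%

Change: $236594.02 − $155653.96 = $80940.06.
Relative to the original: $80940.06 ÷ $155653.96 ≈ 52.0%.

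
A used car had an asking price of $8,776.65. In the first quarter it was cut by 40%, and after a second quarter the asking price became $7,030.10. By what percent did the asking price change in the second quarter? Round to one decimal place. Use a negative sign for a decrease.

33.5%

After the first quarter: $8,776.65 × 0.6 = $5265.99.
Second-quarter multiplier: $7,030.10 ÷ $5265.99 ≈ 1.335.
That is a change of 33.5%.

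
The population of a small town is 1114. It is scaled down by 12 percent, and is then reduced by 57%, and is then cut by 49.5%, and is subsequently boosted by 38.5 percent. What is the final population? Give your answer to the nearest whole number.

295

Each change multiplies by a factor: 0.88 × 0.43 × 0.505 × 1.385 = 0.26466242.
1114 × 0.26466242 = 294.83393588 ≈ 295.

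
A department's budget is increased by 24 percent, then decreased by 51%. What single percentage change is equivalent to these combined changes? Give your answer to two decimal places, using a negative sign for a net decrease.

-39.24%

The combined multiplier is 1.24 × 0.49 = 0.6076.
That corresponds to a decrease of 39.24%.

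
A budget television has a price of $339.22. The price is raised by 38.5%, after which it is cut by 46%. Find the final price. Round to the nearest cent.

$253.70

38.5% increase: $339.22 × 1.385 = $469.8197.
After the 46% decrease: $469.8197 × 0.54 = $253.702638 ≈ $253.70.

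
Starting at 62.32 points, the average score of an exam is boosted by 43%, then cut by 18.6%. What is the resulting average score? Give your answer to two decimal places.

72.54 points

After the 43% increase: 62.32 × 1.43 = 89.1176.
Apply the 18.6% decrease: 89.1176 × 0.814 = 72.5417264 ≈ 72.54.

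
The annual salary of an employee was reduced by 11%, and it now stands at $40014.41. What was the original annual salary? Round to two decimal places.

$44960.01

The overall multiplier applied was 0.89.
So the original annual salary was $40014.41 ÷ 0.89 ≈ $44960.01.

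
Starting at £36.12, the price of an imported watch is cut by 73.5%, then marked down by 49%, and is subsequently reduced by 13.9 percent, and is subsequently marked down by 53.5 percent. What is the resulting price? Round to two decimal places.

73.5% decrease: £36.12 × 0.265 = £9.5718.
After the 49% decrease: £9.5718 × 0.51 = £4.881618.
After the 13.9% decrease: £4.881618 × 0.861 = £4.203073098.
53.5% decrease: £4.203073098 × 0.465 = £1.95442899057 ≈ £1.95.

£1.95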